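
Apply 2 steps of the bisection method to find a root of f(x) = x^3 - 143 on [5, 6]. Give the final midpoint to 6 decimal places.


f(x) = x^3 - 143
f(5) = -18 < 0
f(6) = 73 > 0

Step 1: midpoint = (5.000000 + 6.000000)/2 = 5.500000
  f(5.500000) = 23.375000
  f(mid) > 0, so root is in [5.000000, 5.500000]

Step 2: midpoint = (5.000000 + 5.500000)/2 = 5.250000
  f(5.250000) = 1.703125
  f(mid) > 0, so root is in [5.000000, 5.250000]

midpoint = 5.250000


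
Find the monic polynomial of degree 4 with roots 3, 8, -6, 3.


A monic polynomial with roots 3, 8, -6, 3 is:
p(x) = (x - 3)(x - 8)(x + 6)(x - 3)
After multiplying by (x - 3): x - 3
After multiplying by (x - 8): x^2 - 11x + 24
After multiplying by (x + 6): x^3 - 5x^2 - 42x + 144
After multiplying by (x - 3): x^4 - 8x^3 - 27x^2 + 270x - 432

x^4 - 8x^3 - 27x^2 + 270x - 432


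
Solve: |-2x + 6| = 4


An absolute value equation |expr| = 4 gives two cases:
Case 1: -2x + 6 = 4
  -2x = -2, so x = 1
Case 2: -2x + 6 = -4
  -2x = -10, so x = 5

x = 1, x = 5


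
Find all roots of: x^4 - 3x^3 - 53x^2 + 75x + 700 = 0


Let p(x) = x^4 - 3x^3 - 53x^2 + 75x + 700. By the rational root theorem (leading coefficient 1), any rational root is an integer divisor of 700: try ±1, ±2, ... in turn.
Test x = 1: value = 720 ≠ 0.
Test x = -1: value = 576 ≠ 0.
Test x = 2: value = 630 ≠ 0.
Test x = -2: value = 378 ≠ 0.
Test x = 4: value = 216 ≠ 0.
Test x = -4: value = 0 ✓, so (x + 4) is a factor.
Synthetic division by (x + 4): bring down 1; 1(-4) - 3 = -7; (-7)(-4) - 53 = -25; (-25)(-4) + 75 = 175; 175(-4) + 700 = 0 → quotient x^3 - 7x^2 - 25x + 175, remainder 0.
Continue with the quotient x^3 - 7x^2 - 25x + 175 (candidates must divide 175).
Test x = 5: value = 0 ✓, so (x - 5) is a factor.
Synthetic division by (x - 5): bring down 1; 1(5) - 7 = -2; (-2)(5) - 25 = -35; (-35)(5) + 175 = 0 → quotient x^2 - 2x - 35, remainder 0.
Solve the quadratic x^2 - 2x - 35 = 0: discriminant = (-2)^2 - 4(1)(-35) = 4 + 140 = 144.
sqrt(144) = 12, so x = (2 ± 12)/2: x = 7 or x = -5.
Collecting all roots found:

x = -5, x = -4, x = 5, x = 7


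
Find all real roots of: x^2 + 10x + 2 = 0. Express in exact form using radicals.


Using the quadratic formula: x = (-b ± sqrt(b^2 - 4ac)) / (2a)
Here a = 1, b = 10, c = 2
Discriminant = b^2 - 4ac = 10^2 - 4(1)(2) = 100 - 8 = 92
Since discriminant = 92 > 0, there are two real roots.
x = (-10 ± 2*sqrt(23)) / 2
Simplifying: x = -5 ± sqrt(23)
Numerically: x ≈ -0.2042 or x ≈ -9.7958

x = -5 + sqrt(23) or x = -5 - sqrt(23)


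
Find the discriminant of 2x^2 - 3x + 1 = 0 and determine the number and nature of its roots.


For ax^2 + bx + c = 0, discriminant D = b^2 - 4ac
Here a = 2, b = -3, c = 1
D = (-3)^2 - 4(2)(1) = 9 - 8 = 1

D = 1 > 0 and is a perfect square (sqrt = 1)
The equation has 2 distinct real rational roots.

Discriminant = 1, 2 distinct real rational roots


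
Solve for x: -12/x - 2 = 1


Subtract -2 from both sides: -12/x = 3
Multiply both sides by x: -12 = 3 * x
Divide by 3: x = -4

x = -4


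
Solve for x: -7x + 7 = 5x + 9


Starting with: -7x + 7 = 5x + 9
Move all x terms to left: (-7 - 5)x = 9 - 7
Simplify: -12x = 2
Divide both sides by -12: x = -1/6

x = -1/6


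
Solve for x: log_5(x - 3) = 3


Convert to exponential form: x - 3 = 5^3 = 125
x = 125 + 3 = 128
Check: log_5(128 - 3) = log_5(125) = log_5(125) = 3 ✓

x = 128


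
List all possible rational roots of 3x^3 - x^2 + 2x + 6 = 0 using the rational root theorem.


Rational root theorem: possible roots are ±p/q where:
  p divides the constant term (6): p ∈ {1, 2, 3, 6}
  q divides the leading coefficient (3): q ∈ {1, 3}

All possible rational roots: -6, -3, -2, -1, -2/3, -1/3, 1/3, 2/3, 1, 2, 3, 6

-6, -3, -2, -1, -2/3, -1/3, 1/3, 2/3, 1, 2, 3, 6


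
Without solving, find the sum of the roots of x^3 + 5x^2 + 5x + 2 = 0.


By Vieta's formulas for x^3 + bx^2 + cx + d = 0:
  r1 + r2 + r3 = -b/a = -5
  r1*r2 + r1*r3 + r2*r3 = c/a = 5
  r1*r2*r3 = -d/a = -2


Sum = -5


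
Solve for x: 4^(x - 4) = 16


Express both sides with the same base.
16 = 4^2
Since the bases match, equate exponents: x - 4 = 2
So x = 2 - (-4) = 6

x = 6


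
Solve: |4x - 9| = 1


An absolute value equation |expr| = 1 gives two cases:
Case 1: 4x - 9 = 1
  4x = 10, so x = 5/2
Case 2: 4x - 9 = -1
  4x = 8, so x = 2

x = 2, x = 5/2


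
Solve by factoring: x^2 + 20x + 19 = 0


We need two numbers that multiply to 19 and add to 20.
Those numbers are 19 and 1 (since 19 * 1 = 19 and 19 + 1 = 20).
So x^2 + 20x + 19 = (x + 19)(x + 1) = 0
Setting each factor to zero: x = -19 or x = -1

x = -19, x = -1


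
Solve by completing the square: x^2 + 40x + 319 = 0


Start: x^2 + 40x + 319 = 0
Move constant: x^2 + 40x = -319
Half of 40 is 20, squared is 400
Add 400 to both sides: x^2 + 40x + 400 = 81
(x + 20)^2 = 81
x + 20 = ±9
x = -20 + 9 = -11 or x = -20 - 9 = -29

x = -29, x = -11


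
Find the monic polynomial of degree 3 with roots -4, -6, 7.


A monic polynomial with roots -4, -6, 7 is:
p(x) = (x + 4)(x + 6)(x - 7)
After multiplying by (x + 4): x + 4
After multiplying by (x + 6): x^2 + 10x + 24
After multiplying by (x - 7): x^3 + 3x^2 - 46x - 168

x^3 + 3x^2 - 46x - 168


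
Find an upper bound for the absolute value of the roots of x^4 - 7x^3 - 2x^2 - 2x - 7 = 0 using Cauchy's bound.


Cauchy's bound: all roots r satisfy |r| <= 1 + max(|a_i/a_n|) for i = 0,...,n-1
where a_n is the leading coefficient.

Coefficients: [1, -7, -2, -2, -7]
Leading coefficient a_n = 1
Ratios |a_i/a_n|: 7, 2, 2, 7
Maximum ratio: 7
Cauchy's bound: |r| <= 1 + 7 = 8

Upper bound = 8


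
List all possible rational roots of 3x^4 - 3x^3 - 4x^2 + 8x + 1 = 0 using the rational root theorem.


Rational root theorem: possible roots are ±p/q where:
  p divides the constant term (1): p ∈ {1}
  q divides the leading coefficient (3): q ∈ {1, 3}

All possible rational roots: -1, -1/3, 1/3, 1

-1, -1/3, 1/3, 1


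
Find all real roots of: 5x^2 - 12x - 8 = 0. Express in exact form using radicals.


Using the quadratic formula: x = (-b ± sqrt(b^2 - 4ac)) / (2a)
Here a = 5, b = -12, c = -8
Discriminant = b^2 - 4ac = (-12)^2 - 4(5)(-8) = 144 + 160 = 304
Since discriminant = 304 > 0, there are two real roots.
x = (12 ± 4*sqrt(19)) / 10
Simplifying: x = (6 ± 2*sqrt(19)) / 5
Numerically: x ≈ 2.9436 or x ≈ -0.5436

x = (6 + 2*sqrt(19)) / 5 or x = (6 - 2*sqrt(19)) / 5


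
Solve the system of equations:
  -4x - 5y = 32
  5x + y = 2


Using Cramer's rule:
Determinant D = (-4)(1) - (5)(-5) = -4 + 25 = 21
Dx = (32)(1) - (2)(-5) = 32 + 10 = 42
Dy = (-4)(2) - (5)(32) = -8 - 160 = -168
x = Dx/D = 42/21 = 2
y = Dy/D = -168/21 = -8

x = 2, y = -8


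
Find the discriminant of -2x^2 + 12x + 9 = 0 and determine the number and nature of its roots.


For ax^2 + bx + c = 0, discriminant D = b^2 - 4ac
Here a = -2, b = 12, c = 9
D = (12)^2 - 4(-2)(9) = 144 + 72 = 216

D = 216 > 0 but not a perfect square
The equation has 2 distinct real irrational roots.

Discriminant = 216, 2 distinct real irrational roots


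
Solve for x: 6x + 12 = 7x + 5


Starting with: 6x + 12 = 7x + 5
Move all x terms to left: (6 - 7)x = 5 - 12
Simplify: -x = -7
Divide both sides by -1: x = 7

x = 7


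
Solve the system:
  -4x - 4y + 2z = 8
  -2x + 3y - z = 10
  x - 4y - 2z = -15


Using Cramer's rule. Expand each determinant along the first row.
D  = (-4)*[3*(-2) - (-1)*(-4)] - (-4)*[(-2)*(-2) - (-1)*1] + 2*[(-2)*(-4) - 3*1]
  = (-4)*(-10) - (-4)*(5) + 2*(5) = 70
Dx = 8*[3*(-2) - (-1)*(-4)] - (-4)*[10*(-2) - (-1)*(-15)] + 2*[10*(-4) - 3*(-15)]
  = 8*(-10) - (-4)*(-35) + 2*(5) = -210
Dy = (-4)*[10*(-2) - (-1)*(-15)] - 8*[(-2)*(-2) - (-1)*1] + 2*[(-2)*(-15) - 10*1]
  = (-4)*(-35) - 8*(5) + 2*(20) = 140
Dz = (-4)*[3*(-15) - 10*(-4)] - (-4)*[(-2)*(-15) - 10*1] + 8*[(-2)*(-4) - 3*1]
  = (-4)*(-5) - (-4)*(20) + 8*(5) = 140
x = Dx/D = -210/70 = -3, y = Dy/D = 140/70 = 2, z = Dz/D = 140/70 = 2
Check eq1: (-4)(-3) + (-4)(2) + (2)(2) = 8 = 8 ✓
Check eq2: (-2)(-3) + (3)(2) + (-1)(2) = 10 = 10 ✓
Check eq3: (1)(-3) + (-4)(2) + (-2)(2) = -15 = -15 ✓

x = -3, y = 2, z = 2


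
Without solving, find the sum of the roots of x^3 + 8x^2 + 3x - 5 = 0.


By Vieta's formulas for x^3 + bx^2 + cx + d = 0:
  r1 + r2 + r3 = -b/a = -8
  r1*r2 + r1*r3 + r2*r3 = c/a = 3
  r1*r2*r3 = -d/a = 5


Sum = -8


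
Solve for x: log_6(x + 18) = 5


Convert to exponential form: x + 18 = 6^5 = 7776
x = 7776 - 18 = 7758
Check: log_6(7758 + 18) = log_6(7776) = log_6(7776) = 5 ✓

x = 7758


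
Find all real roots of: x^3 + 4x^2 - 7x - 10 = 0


Let p(x) = x^3 + 4x^2 - 7x - 10. By the rational root theorem (leading coefficient 1), any rational root is an integer divisor of 10: try ±1, ±2, ... in turn.
Test x = 1: value = -12 ≠ 0.
Test x = -1: value = 0 ✓, so (x + 1) is a factor.
Synthetic division by (x + 1): bring down 1; 1(-1) + 4 = 3; 3(-1) - 7 = -10; (-10)(-1) - 10 = 0 → quotient x^2 + 3x - 10, remainder 0.
Solve the quadratic x^2 + 3x - 10 = 0: discriminant = 3^2 - 4(1)(-10) = 9 + 40 = 49.
sqrt(49) = 7, so x = (-3 ± 7)/2: x = 2 or x = -5.

x = -5, x = -1, x = 2


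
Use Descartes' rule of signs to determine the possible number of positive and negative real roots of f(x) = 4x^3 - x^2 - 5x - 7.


Descartes' rule of signs:

For positive roots, count sign changes in f(x) = 4x^3 - x^2 - 5x - 7:
Signs of coefficients: +, -, -, -
Number of sign changes: 1
Possible positive real roots: 1

For negative roots, examine f(-x) = -4x^3 - x^2 + 5x - 7:
Signs of coefficients: -, -, +, -
Number of sign changes: 2
Possible negative real roots: 2, 0

Positive roots: 1; Negative roots: 2 or 0


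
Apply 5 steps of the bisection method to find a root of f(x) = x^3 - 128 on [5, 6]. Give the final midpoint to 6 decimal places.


f(x) = x^3 - 128
f(5) = -3 < 0
f(6) = 88 > 0

Step 1: midpoint = (5.000000 + 6.000000)/2 = 5.500000
  f(5.500000) = 38.375000
  f(mid) > 0, so root is in [5.000000, 5.500000]

Step 2: midpoint = (5.000000 + 5.500000)/2 = 5.250000
  f(5.250000) = 16.703125
  f(mid) > 0, so root is in [5.000000, 5.250000]

Step 3: midpoint = (5.000000 + 5.250000)/2 = 5.125000
  f(5.125000) = 6.611328
  f(mid) > 0, so root is in [5.000000, 5.125000]

Step 4: midpoint = (5.000000 + 5.125000)/2 = 5.062500
  f(5.062500) = 1.746338
  f(mid) > 0, so root is in [5.000000, 5.062500]

Step 5: midpoint = (5.000000 + 5.062500)/2 = 5.031250
  f(5.031250) = -0.641571
  f(mid) < 0, so root is in [5.031250, 5.062500]

midpoint = 5.031250


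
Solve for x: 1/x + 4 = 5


Subtract 4 from both sides: 1/x = 1
Multiply both sides by x: 1 = 1 * x
Divide by 1: x = 1

x = 1


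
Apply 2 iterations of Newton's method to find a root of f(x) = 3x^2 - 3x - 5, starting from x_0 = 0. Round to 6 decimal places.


Newton's method: x_(n+1) = x_n - f(x_n)/f'(x_n)
f(x) = 3x^2 - 3x - 5
f'(x) = 6x - 3

Iteration 1:
  f(0.000000) = -5.000000
  f'(0.000000) = -3.000000
  x_1 = 0.000000 - (-5.000000)/(-3.000000) = -1.666667

Iteration 2:
  f(-1.666667) = 8.333333
  f'(-1.666667) = -13.000000
  x_2 = -1.666667 - (8.333333)/(-13.000000) = -1.025641

x_2 = -1.025641


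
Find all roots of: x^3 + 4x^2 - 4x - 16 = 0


Let p(x) = x^3 + 4x^2 - 4x - 16. By the rational root theorem (leading coefficient 1), any rational root is an integer divisor of 16: try ±1, ±2, ... in turn.
Test x = 1: value = -15 ≠ 0.
Test x = -1: value = -9 ≠ 0.
Test x = 2: value = 0 ✓, so (x - 2) is a factor.
Synthetic division by (x - 2): bring down 1; 1(2) + 4 = 6; 6(2) - 4 = 8; 8(2) - 16 = 0 → quotient x^2 + 6x + 8, remainder 0.
Solve the quadratic x^2 + 6x + 8 = 0: discriminant = 6^2 - 4(1)(8) = 36 - 32 = 4.
sqrt(4) = 2, so x = (-6 ± 2)/2: x = -2 or x = -4.
Collecting all roots found:

x = -4, x = -2, x = 2


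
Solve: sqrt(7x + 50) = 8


Square both sides: 7x + 50 = 8^2 = 64
7x = 64 - 50 = 14
x = 2
Check: sqrt(7*2 + 50) = sqrt(64) = 8 ✓

x = 2


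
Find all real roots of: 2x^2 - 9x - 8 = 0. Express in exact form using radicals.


Using the quadratic formula: x = (-b ± sqrt(b^2 - 4ac)) / (2a)
Here a = 2, b = -9, c = -8
Discriminant = b^2 - 4ac = (-9)^2 - 4(2)(-8) = 81 + 64 = 145
Since discriminant = 145 > 0, there are two real roots.
x = (9 ± sqrt(145)) / 4
Numerically: x ≈ 5.2604 or x ≈ -0.7604

x = (9 + sqrt(145)) / 4 or x = (9 - sqrt(145)) / 4


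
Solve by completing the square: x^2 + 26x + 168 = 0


Start: x^2 + 26x + 168 = 0
Move constant: x^2 + 26x = -168
Half of 26 is 13, squared is 169
Add 169 to both sides: x^2 + 26x + 169 = 1
(x + 13)^2 = 1
x + 13 = ±1
x = -13 + 1 = -12 or x = -13 - 1 = -14

x = -14, x = -12


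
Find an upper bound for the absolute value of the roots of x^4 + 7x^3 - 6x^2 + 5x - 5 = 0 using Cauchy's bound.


Cauchy's bound: all roots r satisfy |r| <= 1 + max(|a_i/a_n|) for i = 0,...,n-1
where a_n is the leading coefficient.

Coefficients: [1, 7, -6, 5, -5]
Leading coefficient a_n = 1
Ratios |a_i/a_n|: 7, 6, 5, 5
Maximum ratio: 7
Cauchy's bound: |r| <= 1 + 7 = 8

Upper bound = 8


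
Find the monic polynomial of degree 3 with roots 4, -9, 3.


A monic polynomial with roots 4, -9, 3 is:
p(x) = (x - 4)(x + 9)(x - 3)
After multiplying by (x - 4): x - 4
After multiplying by (x + 9): x^2 + 5x - 36
After multiplying by (x - 3): x^3 + 2x^2 - 51x + 108

x^3 + 2x^2 - 51x + 108


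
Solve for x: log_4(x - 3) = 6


Convert to exponential form: x - 3 = 4^6 = 4096
x = 4096 + 3 = 4099
Check: log_4(4099 - 3) = log_4(4096) = log_4(4096) = 6 ✓

x = 4099


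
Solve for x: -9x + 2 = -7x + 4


Starting with: -9x + 2 = -7x + 4
Move all x terms to left: (-9 + 7)x = 4 - 2
Simplify: -2x = 2
Divide both sides by -2: x = -1

x = -1


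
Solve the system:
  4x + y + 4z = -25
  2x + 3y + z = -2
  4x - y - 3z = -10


Using Cramer's rule. Expand each determinant along the first row.
D  = 4*[3*(-3) - 1*(-1)] - 1*[2*(-3) - 1*4] + 4*[2*(-1) - 3*4]
  = 4*(-8) - 1*(-10) + 4*(-14) = -78
Dx = (-25)*[3*(-3) - 1*(-1)] - 1*[(-2)*(-3) - 1*(-10)] + 4*[(-2)*(-1) - 3*(-10)]
  = (-25)*(-8) - 1*(16) + 4*(32) = 312
Dy = 4*[(-2)*(-3) - 1*(-10)] - (-25)*[2*(-3) - 1*4] + 4*[2*(-10) - (-2)*4]
  = 4*(16) - (-25)*(-10) + 4*(-12) = -234
Dz = 4*[3*(-10) - (-2)*(-1)] - 1*[2*(-10) - (-2)*4] + (-25)*[2*(-1) - 3*4]
  = 4*(-32) - 1*(-12) + (-25)*(-14) = 234
x = Dx/D = 312/-78 = -4, y = Dy/D = -234/-78 = 3, z = Dz/D = 234/-78 = -3
Check eq1: (4)(-4) + (1)(3) + (4)(-3) = -25 = -25 ✓
Check eq2: (2)(-4) + (3)(3) + (1)(-3) = -2 = -2 ✓
Check eq3: (4)(-4) + (-1)(3) + (-3)(-3) = -10 = -10 ✓

x = -4, y = 3, z = -3


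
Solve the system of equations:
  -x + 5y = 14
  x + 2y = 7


Using Cramer's rule:
Determinant D = (-1)(2) - (1)(5) = -2 - 5 = -7
Dx = (14)(2) - (7)(5) = 28 - 35 = -7
Dy = (-1)(7) - (1)(14) = -7 - 14 = -21
x = Dx/D = -7/-7 = 1
y = Dy/D = -21/-7 = 3

x = 1, y = 3


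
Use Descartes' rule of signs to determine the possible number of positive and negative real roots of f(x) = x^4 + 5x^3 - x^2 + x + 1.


Descartes' rule of signs:

For positive roots, count sign changes in f(x) = x^4 + 5x^3 - x^2 + x + 1:
Signs of coefficients: +, +, -, +, +
Number of sign changes: 2
Possible positive real roots: 2, 0

For negative roots, examine f(-x) = x^4 - 5x^3 - x^2 - x + 1:
Signs of coefficients: +, -, -, -, +
Number of sign changes: 2
Possible negative real roots: 2, 0

Positive roots: 2 or 0; Negative roots: 2 or 0


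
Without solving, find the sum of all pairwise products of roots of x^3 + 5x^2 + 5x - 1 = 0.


By Vieta's formulas for x^3 + bx^2 + cx + d = 0:
  r1 + r2 + r3 = -b/a = -5
  r1*r2 + r1*r3 + r2*r3 = c/a = 5
  r1*r2*r3 = -d/a = 1


Sum of pairwise products = 5


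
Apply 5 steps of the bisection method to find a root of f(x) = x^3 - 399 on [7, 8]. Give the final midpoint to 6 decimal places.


f(x) = x^3 - 399
f(7) = -56 < 0
f(8) = 113 > 0

Step 1: midpoint = (7.000000 + 8.000000)/2 = 7.500000
  f(7.500000) = 22.875000
  f(mid) > 0, so root is in [7.000000, 7.500000]

Step 2: midpoint = (7.000000 + 7.500000)/2 = 7.250000
  f(7.250000) = -17.921875
  f(mid) < 0, so root is in [7.250000, 7.500000]

Step 3: midpoint = (7.250000 + 7.500000)/2 = 7.375000
  f(7.375000) = 2.130859
  f(mid) > 0, so root is in [7.250000, 7.375000]

Step 4: midpoint = (7.250000 + 7.375000)/2 = 7.312500
  f(7.312500) = -7.981201
  f(mid) < 0, so root is in [7.312500, 7.375000]

Step 5: midpoint = (7.312500 + 7.375000)/2 = 7.343750
  f(7.343750) = -2.946686
  f(mid) < 0, so root is in [7.343750, 7.375000]

midpoint = 7.343750


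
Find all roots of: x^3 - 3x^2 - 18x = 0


The constant term is 0, so x = 0 is a root. Factor out x:
  x^2 - 3x - 18 = 0
Solve the quadratic x^2 - 3x - 18 = 0: discriminant = (-3)^2 - 4(1)(-18) = 9 + 72 = 81.
sqrt(81) = 9, so x = (3 ± 9)/2: x = 6 or x = -3.
Collecting all roots found:

x = -3, x = 0, x = 6


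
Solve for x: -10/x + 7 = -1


Subtract 7 from both sides: -10/x = -8
Multiply both sides by x: -10 = -8 * x
Divide by -8: x = 5/4

x = 5/4


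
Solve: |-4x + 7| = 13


An absolute value equation |expr| = 13 gives two cases:
Case 1: -4x + 7 = 13
  -4x = 6, so x = -3/2
Case 2: -4x + 7 = -13
  -4x = -20, so x = 5

x = -3/2, x = 5


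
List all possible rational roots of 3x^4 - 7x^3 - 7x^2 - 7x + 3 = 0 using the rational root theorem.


Rational root theorem: possible roots are ±p/q where:
  p divides the constant term (3): p ∈ {1, 3}
  q divides the leading coefficient (3): q ∈ {1, 3}

All possible rational roots: -3, -1, -1/3, 1/3, 1, 3

-3, -1, -1/3, 1/3, 1, 3


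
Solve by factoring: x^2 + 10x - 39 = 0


We need two numbers that multiply to -39 and add to 10.
Those numbers are -3 and 13 (since (-3) * 13 = -39 and (-3) + 13 = 10).
So x^2 + 10x - 39 = (x - 3)(x + 13) = 0
Setting each factor to zero: x = 3 or x = -13

x = -13, x = 3


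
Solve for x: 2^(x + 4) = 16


Express both sides with the same base.
16 = 2^4
Since the bases match, equate exponents: x + 4 = 4
So x = 4 - (4) = 0

x = 0


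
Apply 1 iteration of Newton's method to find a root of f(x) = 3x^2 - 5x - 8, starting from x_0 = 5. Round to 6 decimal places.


Newton's method: x_(n+1) = x_n - f(x_n)/f'(x_n)
f(x) = 3x^2 - 5x - 8
f'(x) = 6x - 5

Iteration 1:
  f(5.000000) = 42.000000
  f'(5.000000) = 25.000000
  x_1 = 5.000000 - (42.000000)/(25.000000) = 3.320000

x_1 = 3.320000


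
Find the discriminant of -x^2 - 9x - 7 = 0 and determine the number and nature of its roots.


For ax^2 + bx + c = 0, discriminant D = b^2 - 4ac
Here a = -1, b = -9, c = -7
D = (-9)^2 - 4(-1)(-7) = 81 - 28 = 53

D = 53 > 0 but not a perfect square
The equation has 2 distinct real irrational roots.

Discriminant = 53, 2 distinct real irrational roots


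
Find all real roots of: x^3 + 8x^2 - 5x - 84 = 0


Let p(x) = x^3 + 8x^2 - 5x - 84. By the rational root theorem (leading coefficient 1), any rational root is an integer divisor of 84: try ±1, ±2, ... in turn.
Test x = 1: value = -80 ≠ 0.
Test x = -1: value = -72 ≠ 0.
Test x = 2: value = -54 ≠ 0.
Test x = -2: value = -50 ≠ 0.
Test x = 3: value = 0 ✓, so (x - 3) is a factor.
Synthetic division by (x - 3): bring down 1; 1(3) + 8 = 11; 11(3) - 5 = 28; 28(3) - 84 = 0 → quotient x^2 + 11x + 28, remainder 0.
Solve the quadratic x^2 + 11x + 28 = 0: discriminant = 11^2 - 4(1)(28) = 121 - 112 = 9.
sqrt(9) = 3, so x = (-11 ± 3)/2: x = -4 or x = -7.

x = -7, x = -4, x = 3


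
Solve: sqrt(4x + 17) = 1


Square both sides: 4x + 17 = 1^2 = 1
4x = 1 - 17 = -16
x = -4
Check: sqrt(4*(-4) + 17) = sqrt(1) = 1 ✓

x = -4


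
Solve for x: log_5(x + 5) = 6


Convert to exponential form: x + 5 = 5^6 = 15625
x = 15625 - 5 = 15620
Check: log_5(15620 + 5) = log_5(15625) = log_5(15625) = 6 ✓

x = 15620


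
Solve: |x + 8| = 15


An absolute value equation |expr| = 15 gives two cases:
Case 1: x + 8 = 15
  x = 7, so x = 7
Case 2: x + 8 = -15
  x = -23, so x = -23

x = -23, x = 7


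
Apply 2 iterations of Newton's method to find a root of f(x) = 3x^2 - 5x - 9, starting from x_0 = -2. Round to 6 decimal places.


Newton's method: x_(n+1) = x_n - f(x_n)/f'(x_n)
f(x) = 3x^2 - 5x - 9
f'(x) = 6x - 5

Iteration 1:
  f(-2.000000) = 13.000000
  f'(-2.000000) = -17.000000
  x_1 = -2.000000 - (13.000000)/(-17.000000) = -1.235294

Iteration 2:
  f(-1.235294) = 1.754325
  f'(-1.235294) = -12.411765
  x_2 = -1.235294 - (1.754325)/(-12.411765) = -1.093950

x_2 = -1.093950


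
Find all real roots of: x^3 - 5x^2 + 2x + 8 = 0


Let p(x) = x^3 - 5x^2 + 2x + 8. By the rational root theorem (leading coefficient 1), any rational root is an integer divisor of 8: try ±1, ±2, ... in turn.
Test x = 1: value = 6 ≠ 0.
Test x = -1: value = 0 ✓, so (x + 1) is a factor.
Synthetic division by (x + 1): bring down 1; 1(-1) - 5 = -6; (-6)(-1) + 2 = 8; 8(-1) + 8 = 0 → quotient x^2 - 6x + 8, remainder 0.
Solve the quadratic x^2 - 6x + 8 = 0: discriminant = (-6)^2 - 4(1)(8) = 36 - 32 = 4.
sqrt(4) = 2, so x = (6 ± 2)/2: x = 4 or x = 2.

x = -1, x = 2, x = 4


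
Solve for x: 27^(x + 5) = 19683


Express both sides with the same base.
19683 = 27^3
Since the bases match, equate exponents: x + 5 = 3
So x = 3 - (5) = -2

x = -2


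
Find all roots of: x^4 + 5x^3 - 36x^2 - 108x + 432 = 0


Let p(x) = x^4 + 5x^3 - 36x^2 - 108x + 432. By the rational root theorem (leading coefficient 1), any rational root is an integer divisor of 432: try ±1, ±2, ... in turn.
Test x = 1: value = 294 ≠ 0.
Test x = -1: value = 500 ≠ 0.
Test x = 2: value = 128 ≠ 0.
Test x = -2: value = 480 ≠ 0.
Test x = 3: value = 0 ✓, so (x - 3) is a factor.
Synthetic division by (x - 3): bring down 1; 1(3) + 5 = 8; 8(3) - 36 = -12; (-12)(3) - 108 = -144; (-144)(3) + 432 = 0 → quotient x^3 + 8x^2 - 12x - 144, remainder 0.
Continue with the quotient x^3 + 8x^2 - 12x - 144 (candidates must divide 144; re-test x = 3 first in case it repeats).
Test x = 3: value = -81 ≠ 0.
Test x = -3: value = -63 ≠ 0.
Test x = 4: value = 0 ✓, so (x - 4) is a factor.
Synthetic division by (x - 4): bring down 1; 1(4) + 8 = 12; 12(4) - 12 = 36; 36(4) - 144 = 0 → quotient x^2 + 12x + 36, remainder 0.
Solve the quadratic x^2 + 12x + 36 = 0: discriminant = 12^2 - 4(1)(36) = 144 - 144 = 0.
Discriminant = 0, so a double root: x = -12/2 = -6.
Collecting all roots found:

x = -6 (multiplicity 2), x = 3, x = 4


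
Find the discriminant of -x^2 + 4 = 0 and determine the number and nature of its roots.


For ax^2 + bx + c = 0, discriminant D = b^2 - 4ac
Here a = -1, b = 0, c = 4
D = (0)^2 - 4(-1)(4) = 0 + 16 = 16

D = 16 > 0 and is a perfect square (sqrt = 4)
The equation has 2 distinct real rational roots.

Discriminant = 16, 2 distinct real rational roots


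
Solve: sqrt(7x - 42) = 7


Square both sides: 7x - 42 = 7^2 = 49
7x = 49 + 42 = 91
x = 13
Check: sqrt(7*13 - 42) = sqrt(49) = 7 ✓

x = 13


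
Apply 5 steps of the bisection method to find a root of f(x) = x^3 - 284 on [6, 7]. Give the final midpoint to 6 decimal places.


f(x) = x^3 - 284
f(6) = -68 < 0
f(7) = 59 > 0

Step 1: midpoint = (6.000000 + 7.000000)/2 = 6.500000
  f(6.500000) = -9.375000
  f(mid) < 0, so root is in [6.500000, 7.000000]

Step 2: midpoint = (6.500000 + 7.000000)/2 = 6.750000
  f(6.750000) = 23.546875
  f(mid) > 0, so root is in [6.500000, 6.750000]

Step 3: midpoint = (6.500000 + 6.750000)/2 = 6.625000
  f(6.625000) = 6.775391
  f(mid) > 0, so root is in [6.500000, 6.625000]

Step 4: midpoint = (6.500000 + 6.625000)/2 = 6.562500
  f(6.562500) = -1.376709
  f(mid) < 0, so root is in [6.562500, 6.625000]

Step 5: midpoint = (6.562500 + 6.625000)/2 = 6.593750
  f(6.593750) = 2.680023
  f(mid) > 0, so root is in [6.562500, 6.593750]

midpoint = 6.593750


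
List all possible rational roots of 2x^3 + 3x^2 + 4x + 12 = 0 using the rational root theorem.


Rational root theorem: possible roots are ±p/q where:
  p divides the constant term (12): p ∈ {1, 2, 3, 4, 6, 12}
  q divides the leading coefficient (2): q ∈ {1, 2}

All possible rational roots: -12, -6, -4, -3, -2, -3/2, -1, -1/2, 1/2, 1, 3/2, 2, 3, 4, 6, 12

-12, -6, -4, -3, -2, -3/2, -1, -1/2, 1/2, 1, 3/2, 2, 3, 4, 6, 12


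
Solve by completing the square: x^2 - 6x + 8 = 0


Start: x^2 - 6x + 8 = 0
Move constant: x^2 - 6x = -8
Half of -6 is -3, squared is 9
Add 9 to both sides: x^2 - 6x + 9 = 1
(x - 3)^2 = 1
x - 3 = ±1
x = 3 + 1 = 4 or x = 3 - 1 = 2

x = 2, x = 4


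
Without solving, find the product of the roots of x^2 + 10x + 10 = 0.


By Vieta's formulas for ax^2 + bx + c = 0:
  Sum of roots = -b/a
  Product of roots = c/a

Here a = 1, b = 10, c = 10
Sum = -(10)/1 = -10
Product = 10/1 = 10

Product = 10


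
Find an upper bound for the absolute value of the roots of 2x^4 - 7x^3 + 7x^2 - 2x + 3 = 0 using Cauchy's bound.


Cauchy's bound: all roots r satisfy |r| <= 1 + max(|a_i/a_n|) for i = 0,...,n-1
where a_n is the leading coefficient.

Coefficients: [2, -7, 7, -2, 3]
Leading coefficient a_n = 2
Ratios |a_i/a_n|: 7/2, 7/2, 1, 3/2
Maximum ratio: 7/2
Cauchy's bound: |r| <= 1 + 7/2 = 9/2

Upper bound = 9/2


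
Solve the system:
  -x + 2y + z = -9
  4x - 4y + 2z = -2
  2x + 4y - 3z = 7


Using Cramer's rule. Expand each determinant along the first row.
D  = (-1)*[(-4)*(-3) - 2*4] - 2*[4*(-3) - 2*2] + 1*[4*4 - (-4)*2]
  = (-1)*(4) - 2*(-16) + 1*(24) = 52
Dx = (-9)*[(-4)*(-3) - 2*4] - 2*[(-2)*(-3) - 2*7] + 1*[(-2)*4 - (-4)*7]
  = (-9)*(4) - 2*(-8) + 1*(20) = 0
Dy = (-1)*[(-2)*(-3) - 2*7] - (-9)*[4*(-3) - 2*2] + 1*[4*7 - (-2)*2]
  = (-1)*(-8) - (-9)*(-16) + 1*(32) = -104
Dz = (-1)*[(-4)*7 - (-2)*4] - 2*[4*7 - (-2)*2] + (-9)*[4*4 - (-4)*2]
  = (-1)*(-20) - 2*(32) + (-9)*(24) = -260
x = Dx/D = 0/52 = 0, y = Dy/D = -104/52 = -2, z = Dz/D = -260/52 = -5
Check eq1: (-1)(0) + (2)(-2) + (1)(-5) = -9 = -9 ✓
Check eq2: (4)(0) + (-4)(-2) + (2)(-5) = -2 = -2 ✓
Check eq3: (2)(0) + (4)(-2) + (-3)(-5) = 7 = 7 ✓

x = 0, y = -2, z = -5


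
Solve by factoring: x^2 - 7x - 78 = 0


We need two numbers that multiply to -78 and add to -7.
Those numbers are -13 and 6 (since (-13) * 6 = -78 and (-13) + 6 = -7).
So x^2 - 7x - 78 = (x - 13)(x + 6) = 0
Setting each factor to zero: x = 13 or x = -6

x = -6, x = 13


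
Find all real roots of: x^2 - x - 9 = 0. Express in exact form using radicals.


Using the quadratic formula: x = (-b ± sqrt(b^2 - 4ac)) / (2a)
Here a = 1, b = -1, c = -9
Discriminant = b^2 - 4ac = (-1)^2 - 4(1)(-9) = 1 + 36 = 37
Since discriminant = 37 > 0, there are two real roots.
x = (1 ± sqrt(37)) / 2
Numerically: x ≈ 3.5414 or x ≈ -2.5414

x = (1 + sqrt(37)) / 2 or x = (1 - sqrt(37)) / 2


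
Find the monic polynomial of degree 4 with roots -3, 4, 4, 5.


A monic polynomial with roots -3, 4, 4, 5 is:
p(x) = (x + 3)(x - 4)(x - 4)(x - 5)
After multiplying by (x + 3): x + 3
After multiplying by (x - 4): x^2 - x - 12
After multiplying by (x - 4): x^3 - 5x^2 - 8x + 48
After multiplying by (x - 5): x^4 - 10x^3 + 17x^2 + 88x - 240

x^4 - 10x^3 + 17x^2 + 88x - 240


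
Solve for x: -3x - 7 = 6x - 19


Starting with: -3x - 7 = 6x - 19
Move all x terms to left: (-3 - 6)x = -19 + 7
Simplify: -9x = -12
Divide both sides by -9: x = 4/3

x = 4/3


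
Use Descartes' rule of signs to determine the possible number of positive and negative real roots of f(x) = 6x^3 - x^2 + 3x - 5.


Descartes' rule of signs:

For positive roots, count sign changes in f(x) = 6x^3 - x^2 + 3x - 5:
Signs of coefficients: +, -, +, -
Number of sign changes: 3
Possible positive real roots: 3, 1

For negative roots, examine f(-x) = -6x^3 - x^2 - 3x - 5:
Signs of coefficients: -, -, -, -
Number of sign changes: 0
Possible negative real roots: 0

Positive roots: 3 or 1; Negative roots: 0


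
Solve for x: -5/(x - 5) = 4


Multiply both sides by (x - 5): -5 = 4(x - 5)
Distribute: -5 = 4x - 20
4x = -5 + 20 = 15
x = 15/4

x = 15/4


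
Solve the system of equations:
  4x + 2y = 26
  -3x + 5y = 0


Using Cramer's rule:
Determinant D = (4)(5) - (-3)(2) = 20 + 6 = 26
Dx = (26)(5) - (0)(2) = 130 - 0 = 130
Dy = (4)(0) - (-3)(26) = 0 + 78 = 78
x = Dx/D = 130/26 = 5
y = Dy/D = 78/26 = 3

x = 5, y = 3


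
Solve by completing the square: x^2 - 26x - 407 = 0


Start: x^2 - 26x - 407 = 0
Move constant: x^2 - 26x = 407
Half of -26 is -13, squared is 169
Add 169 to both sides: x^2 - 26x + 169 = 576
(x - 13)^2 = 576
x - 13 = ±24
x = 13 + 24 = 37 or x = 13 - 24 = -11

x = -11, x = 37


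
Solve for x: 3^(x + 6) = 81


Express both sides with the same base.
81 = 3^4
Since the bases match, equate exponents: x + 6 = 4
So x = 4 - (6) = -2

x = -2


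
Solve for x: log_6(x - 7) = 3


Convert to exponential form: x - 7 = 6^3 = 216
x = 216 + 7 = 223
Check: log_6(223 - 7) = log_6(216) = log_6(216) = 3 ✓

x = 223


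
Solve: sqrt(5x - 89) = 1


Square both sides: 5x - 89 = 1^2 = 1
5x = 1 + 89 = 90
x = 18
Check: sqrt(5*18 - 89) = sqrt(1) = 1 ✓

x = 18


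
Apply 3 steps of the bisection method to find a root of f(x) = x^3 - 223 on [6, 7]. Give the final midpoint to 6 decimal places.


f(x) = x^3 - 223
f(6) = -7 < 0
f(7) = 120 > 0

Step 1: midpoint = (6.000000 + 7.000000)/2 = 6.500000
  f(6.500000) = 51.625000
  f(mid) > 0, so root is in [6.000000, 6.500000]

Step 2: midpoint = (6.000000 + 6.500000)/2 = 6.250000
  f(6.250000) = 21.140625
  f(mid) > 0, so root is in [6.000000, 6.250000]

Step 3: midpoint = (6.000000 + 6.250000)/2 = 6.125000
  f(6.125000) = 6.783203
  f(mid) > 0, so root is in [6.000000, 6.125000]

midpoint = 6.125000


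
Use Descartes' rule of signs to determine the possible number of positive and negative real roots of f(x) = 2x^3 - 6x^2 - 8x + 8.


Descartes' rule of signs:

For positive roots, count sign changes in f(x) = 2x^3 - 6x^2 - 8x + 8:
Signs of coefficients: +, -, -, +
Number of sign changes: 2
Possible positive real roots: 2, 0

For negative roots, examine f(-x) = -2x^3 - 6x^2 + 8x + 8:
Signs of coefficients: -, -, +, +
Number of sign changes: 1
Possible negative real roots: 1

Positive roots: 2 or 0; Negative roots: 1


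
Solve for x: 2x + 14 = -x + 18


Starting with: 2x + 14 = -x + 18
Move all x terms to left: (2 + 1)x = 18 - 14
Simplify: 3x = 4
Divide both sides by 3: x = 4/3

x = 4/3


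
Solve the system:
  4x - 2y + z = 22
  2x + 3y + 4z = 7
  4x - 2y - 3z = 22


Using Cramer's rule. Expand each determinant along the first row.
D  = 4*[3*(-3) - 4*(-2)] - (-2)*[2*(-3) - 4*4] + 1*[2*(-2) - 3*4]
  = 4*(-1) - (-2)*(-22) + 1*(-16) = -64
Dx = 22*[3*(-3) - 4*(-2)] - (-2)*[7*(-3) - 4*22] + 1*[7*(-2) - 3*22]
  = 22*(-1) - (-2)*(-109) + 1*(-80) = -320
Dy = 4*[7*(-3) - 4*22] - 22*[2*(-3) - 4*4] + 1*[2*22 - 7*4]
  = 4*(-109) - 22*(-22) + 1*(16) = 64
Dz = 4*[3*22 - 7*(-2)] - (-2)*[2*22 - 7*4] + 22*[2*(-2) - 3*4]
  = 4*(80) - (-2)*(16) + 22*(-16) = 0
x = Dx/D = -320/-64 = 5, y = Dy/D = 64/-64 = -1, z = Dz/D = 0/-64 = 0
Check eq1: (4)(5) + (-2)(-1) + (1)(0) = 22 = 22 ✓
Check eq2: (2)(5) + (3)(-1) + (4)(0) = 7 = 7 ✓
Check eq3: (4)(5) + (-2)(-1) + (-3)(0) = 22 = 22 ✓

x = 5, y = -1, z = 0


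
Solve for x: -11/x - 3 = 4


Subtract -3 from both sides: -11/x = 7
Multiply both sides by x: -11 = 7 * x
Divide by 7: x = -11/7

x = -11/7


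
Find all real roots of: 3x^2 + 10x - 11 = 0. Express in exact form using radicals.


Using the quadratic formula: x = (-b ± sqrt(b^2 - 4ac)) / (2a)
Here a = 3, b = 10, c = -11
Discriminant = b^2 - 4ac = 10^2 - 4(3)(-11) = 100 + 132 = 232
Since discriminant = 232 > 0, there are two real roots.
x = (-10 ± 2*sqrt(58)) / 6
Simplifying: x = (-5 ± sqrt(58)) / 3
Numerically: x ≈ 0.8719 or x ≈ -4.2053

x = (-5 + sqrt(58)) / 3 or x = (-5 - sqrt(58)) / 3


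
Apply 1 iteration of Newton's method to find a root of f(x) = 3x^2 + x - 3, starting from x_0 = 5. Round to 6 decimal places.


Newton's method: x_(n+1) = x_n - f(x_n)/f'(x_n)
f(x) = 3x^2 + x - 3
f'(x) = 6x + 1

Iteration 1:
  f(5.000000) = 77.000000
  f'(5.000000) = 31.000000
  x_1 = 5.000000 - (77.000000)/(31.000000) = 2.516129

x_1 = 2.516129


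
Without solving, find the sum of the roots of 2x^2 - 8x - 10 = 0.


By Vieta's formulas for ax^2 + bx + c = 0:
  Sum of roots = -b/a
  Product of roots = c/a

Here a = 2, b = -8, c = -10
Sum = -(-8)/2 = 4
Product = -10/2 = -5

Sum = 4


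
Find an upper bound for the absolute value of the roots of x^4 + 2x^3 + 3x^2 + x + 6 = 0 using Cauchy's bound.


Cauchy's bound: all roots r satisfy |r| <= 1 + max(|a_i/a_n|) for i = 0,...,n-1
where a_n is the leading coefficient.

Coefficients: [1, 2, 3, 1, 6]
Leading coefficient a_n = 1
Ratios |a_i/a_n|: 2, 3, 1, 6
Maximum ratio: 6
Cauchy's bound: |r| <= 1 + 6 = 7

Upper bound = 7


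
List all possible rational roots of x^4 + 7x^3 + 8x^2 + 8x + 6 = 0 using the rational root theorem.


Rational root theorem: possible roots are ±p/q where:
  p divides the constant term (6): p ∈ {1, 2, 3, 6}
  q divides the leading coefficient (1): q ∈ {1}

All possible rational roots: -6, -3, -2, -1, 1, 2, 3, 6

-6, -3, -2, -1, 1, 2, 3, 6


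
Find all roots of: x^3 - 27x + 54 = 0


Let p(x) = x^3 - 27x + 54. By the rational root theorem (leading coefficient 1), any rational root is an integer divisor of 54: try ±1, ±2, ... in turn.
Test x = 1: value = 28 ≠ 0.
Test x = -1: value = 80 ≠ 0.
Test x = 2: value = 8 ≠ 0.
Test x = -2: value = 100 ≠ 0.
Test x = 3: value = 0 ✓, so (x - 3) is a factor.
Synthetic division by (x - 3): bring down 1; 1(3) + 0 = 3; 3(3) - 27 = -18; (-18)(3) + 54 = 0 → quotient x^2 + 3x - 18, remainder 0.
Solve the quadratic x^2 + 3x - 18 = 0: discriminant = 3^2 - 4(1)(-18) = 9 + 72 = 81.
sqrt(81) = 9, so x = (-3 ± 9)/2: x = 3 or x = -6.
Collecting all roots found:

x = -6, x = 3 (multiplicity 2)


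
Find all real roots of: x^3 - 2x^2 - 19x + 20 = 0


Let p(x) = x^3 - 2x^2 - 19x + 20. By the rational root theorem (leading coefficient 1), any rational root is an integer divisor of 20: try ±1, ±2, ... in turn.
Test x = 1: value = 0 ✓, so (x - 1) is a factor.
Synthetic division by (x - 1): bring down 1; 1(1) - 2 = -1; (-1)(1) - 19 = -20; (-20)(1) + 20 = 0 → quotient x^2 - x - 20, remainder 0.
Solve the quadratic x^2 - x - 20 = 0: discriminant = (-1)^2 - 4(1)(-20) = 1 + 80 = 81.
sqrt(81) = 9, so x = (1 ± 9)/2: x = 5 or x = -4.

x = -4, x = 1, x = 5


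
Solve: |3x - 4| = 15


An absolute value equation |expr| = 15 gives two cases:
Case 1: 3x - 4 = 15
  3x = 19, so x = 19/3
Case 2: 3x - 4 = -15
  3x = -11, so x = -11/3

x = -11/3, x = 19/3


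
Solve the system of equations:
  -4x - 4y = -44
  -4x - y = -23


Using Cramer's rule:
Determinant D = (-4)(-1) - (-4)(-4) = 4 - 16 = -12
Dx = (-44)(-1) - (-23)(-4) = 44 - 92 = -48
Dy = (-4)(-23) - (-4)(-44) = 92 - 176 = -84
x = Dx/D = -48/-12 = 4
y = Dy/D = -84/-12 = 7

x = 4, y = 7


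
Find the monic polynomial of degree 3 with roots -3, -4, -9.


A monic polynomial with roots -3, -4, -9 is:
p(x) = (x + 3)(x + 4)(x + 9)
After multiplying by (x + 3): x + 3
After multiplying by (x + 4): x^2 + 7x + 12
After multiplying by (x + 9): x^3 + 16x^2 + 75x + 108

x^3 + 16x^2 + 75x + 108


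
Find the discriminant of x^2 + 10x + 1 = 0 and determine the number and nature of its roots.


For ax^2 + bx + c = 0, discriminant D = b^2 - 4ac
Here a = 1, b = 10, c = 1
D = (10)^2 - 4(1)(1) = 100 - 4 = 96

D = 96 > 0 but not a perfect square
The equation has 2 distinct real irrational roots.

Discriminant = 96, 2 distinct real irrational roots


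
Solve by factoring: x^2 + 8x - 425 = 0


We need two numbers that multiply to -425 and add to 8.
Those numbers are -17 and 25 (since (-17) * 25 = -425 and (-17) + 25 = 8).
So x^2 + 8x - 425 = (x - 17)(x + 25) = 0
Setting each factor to zero: x = 17 or x = -25

x = -25, x = 17


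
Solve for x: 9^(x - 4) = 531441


Express both sides with the same base.
531441 = 9^6
Since the bases match, equate exponents: x - 4 = 6
So x = 6 - (-4) = 10

x = 10


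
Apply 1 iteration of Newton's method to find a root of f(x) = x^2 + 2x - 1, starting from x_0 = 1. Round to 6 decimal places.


Newton's method: x_(n+1) = x_n - f(x_n)/f'(x_n)
f(x) = x^2 + 2x - 1
f'(x) = 2x + 2

Iteration 1:
  f(1.000000) = 2.000000
  f'(1.000000) = 4.000000
  x_1 = 1.000000 - (2.000000)/(4.000000) = 0.500000

x_1 = 0.500000


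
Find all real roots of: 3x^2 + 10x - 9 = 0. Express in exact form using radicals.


Using the quadratic formula: x = (-b ± sqrt(b^2 - 4ac)) / (2a)
Here a = 3, b = 10, c = -9
Discriminant = b^2 - 4ac = 10^2 - 4(3)(-9) = 100 + 108 = 208
Since discriminant = 208 > 0, there are two real roots.
x = (-10 ± 4*sqrt(13)) / 6
Simplifying: x = (-5 ± 2*sqrt(13)) / 3
Numerically: x ≈ 0.7370 or x ≈ -4.0704

x = (-5 + 2*sqrt(13)) / 3 or x = (-5 - 2*sqrt(13)) / 3


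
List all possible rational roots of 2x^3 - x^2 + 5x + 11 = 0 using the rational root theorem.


Rational root theorem: possible roots are ±p/q where:
  p divides the constant term (11): p ∈ {1, 11}
  q divides the leading coefficient (2): q ∈ {1, 2}

All possible rational roots: -11, -11/2, -1, -1/2, 1/2, 1, 11/2, 11

-11, -11/2, -1, -1/2, 1/2, 1, 11/2, 11


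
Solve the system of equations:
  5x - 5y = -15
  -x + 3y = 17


Using Cramer's rule:
Determinant D = (5)(3) - (-1)(-5) = 15 - 5 = 10
Dx = (-15)(3) - (17)(-5) = -45 + 85 = 40
Dy = (5)(17) - (-1)(-15) = 85 - 15 = 70
x = Dx/D = 40/10 = 4
y = Dy/D = 70/10 = 7

x = 4, y = 7


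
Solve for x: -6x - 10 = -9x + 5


Starting with: -6x - 10 = -9x + 5
Move all x terms to left: (-6 + 9)x = 5 + 10
Simplify: 3x = 15
Divide both sides by 3: x = 5

x = 5


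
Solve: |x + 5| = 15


An absolute value equation |expr| = 15 gives two cases:
Case 1: x + 5 = 15
  x = 10, so x = 10
Case 2: x + 5 = -15
  x = -20, so x = -20

x = -20, x = 10


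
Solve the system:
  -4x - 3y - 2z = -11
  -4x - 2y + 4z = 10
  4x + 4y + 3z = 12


Using Cramer's rule. Expand each determinant along the first row.
D  = (-4)*[(-2)*3 - 4*4] - (-3)*[(-4)*3 - 4*4] + (-2)*[(-4)*4 - (-2)*4]
  = (-4)*(-22) - (-3)*(-28) + (-2)*(-8) = 20
Dx = (-11)*[(-2)*3 - 4*4] - (-3)*[10*3 - 4*12] + (-2)*[10*4 - (-2)*12]
  = (-11)*(-22) - (-3)*(-18) + (-2)*(64) = 60
Dy = (-4)*[10*3 - 4*12] - (-11)*[(-4)*3 - 4*4] + (-2)*[(-4)*12 - 10*4]
  = (-4)*(-18) - (-11)*(-28) + (-2)*(-88) = -60
Dz = (-4)*[(-2)*12 - 10*4] - (-3)*[(-4)*12 - 10*4] + (-11)*[(-4)*4 - (-2)*4]
  = (-4)*(-64) - (-3)*(-88) + (-11)*(-8) = 80
x = Dx/D = 60/20 = 3, y = Dy/D = -60/20 = -3, z = Dz/D = 80/20 = 4
Check eq1: (-4)(3) + (-3)(-3) + (-2)(4) = -11 = -11 ✓
Check eq2: (-4)(3) + (-2)(-3) + (4)(4) = 10 = 10 ✓
Check eq3: (4)(3) + (4)(-3) + (3)(4) = 12 = 12 ✓

x = 3, y = -3, z = 4


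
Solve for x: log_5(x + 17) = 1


Convert to exponential form: x + 17 = 5^1 = 5
x = 5 - 17 = -12
Check: log_5(-12 + 17) = log_5(5) = log_5(5) = 1 ✓

x = -12


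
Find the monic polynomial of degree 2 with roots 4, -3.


A monic polynomial with roots 4, -3 is:
p(x) = (x - 4)(x + 3)
After multiplying by (x - 4): x - 4
After multiplying by (x + 3): x^2 - x - 12

x^2 - x - 12


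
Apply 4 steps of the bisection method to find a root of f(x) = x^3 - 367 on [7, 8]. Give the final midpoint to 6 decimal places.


f(x) = x^3 - 367
f(7) = -24 < 0
f(8) = 145 > 0

Step 1: midpoint = (7.000000 + 8.000000)/2 = 7.500000
  f(7.500000) = 54.875000
  f(mid) > 0, so root is in [7.000000, 7.500000]

Step 2: midpoint = (7.000000 + 7.500000)/2 = 7.250000
  f(7.250000) = 14.078125
  f(mid) > 0, so root is in [7.000000, 7.250000]

Step 3: midpoint = (7.000000 + 7.250000)/2 = 7.125000
  f(7.125000) = -5.294922
  f(mid) < 0, so root is in [7.125000, 7.250000]

Step 4: midpoint = (7.125000 + 7.250000)/2 = 7.187500
  f(7.187500) = 4.307373
  f(mid) > 0, so root is in [7.125000, 7.187500]

midpoint = 7.187500


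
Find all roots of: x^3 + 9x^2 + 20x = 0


The constant term is 0, so x = 0 is a root. Factor out x:
  x^2 + 9x + 20 = 0
Solve the quadratic x^2 + 9x + 20 = 0: discriminant = 9^2 - 4(1)(20) = 81 - 80 = 1.
sqrt(1) = 1, so x = (-9 ± 1)/2: x = -4 or x = -5.
Collecting all roots found:

x = -5, x = -4, x = 0


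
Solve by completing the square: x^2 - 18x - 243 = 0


Start: x^2 - 18x - 243 = 0
Move constant: x^2 - 18x = 243
Half of -18 is -9, squared is 81
Add 81 to both sides: x^2 - 18x + 81 = 324
(x - 9)^2 = 324
x - 9 = ±18
x = 9 + 18 = 27 or x = 9 - 18 = -9

x = -9, x = 27
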